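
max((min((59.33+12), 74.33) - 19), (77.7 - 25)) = 52.7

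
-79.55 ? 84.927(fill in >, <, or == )<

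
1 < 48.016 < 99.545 True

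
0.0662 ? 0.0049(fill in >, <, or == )>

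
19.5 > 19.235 True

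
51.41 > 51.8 False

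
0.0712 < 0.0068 False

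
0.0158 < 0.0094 False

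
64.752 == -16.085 False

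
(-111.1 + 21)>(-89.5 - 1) True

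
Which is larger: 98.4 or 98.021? 98.4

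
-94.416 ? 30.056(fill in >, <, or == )<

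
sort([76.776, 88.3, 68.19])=[68.19, 76.776, 88.3]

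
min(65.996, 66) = 65.996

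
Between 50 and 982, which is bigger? 982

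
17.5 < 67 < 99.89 True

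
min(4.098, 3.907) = 3.907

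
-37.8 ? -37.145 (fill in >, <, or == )<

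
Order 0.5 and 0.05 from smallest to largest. 0.05,0.5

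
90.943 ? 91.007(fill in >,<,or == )<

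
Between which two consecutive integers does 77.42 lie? 77 and 78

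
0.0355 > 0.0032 True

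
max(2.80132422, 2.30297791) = 2.80132422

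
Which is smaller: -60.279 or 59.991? -60.279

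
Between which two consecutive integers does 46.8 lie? 46 and 47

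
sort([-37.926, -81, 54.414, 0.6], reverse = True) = [54.414, 0.6, -37.926, -81]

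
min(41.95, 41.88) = 41.88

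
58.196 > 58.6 False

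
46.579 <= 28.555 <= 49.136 False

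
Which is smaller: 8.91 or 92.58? 8.91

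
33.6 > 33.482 True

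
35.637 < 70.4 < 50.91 False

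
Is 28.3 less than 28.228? No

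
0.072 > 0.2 False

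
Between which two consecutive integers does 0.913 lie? 0 and 1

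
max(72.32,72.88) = 72.88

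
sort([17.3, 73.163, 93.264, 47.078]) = [17.3, 47.078, 73.163, 93.264]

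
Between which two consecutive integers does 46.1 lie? 46 and 47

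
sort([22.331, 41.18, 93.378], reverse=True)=[93.378, 41.18, 22.331]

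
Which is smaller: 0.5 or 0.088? 0.088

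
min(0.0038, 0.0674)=0.0038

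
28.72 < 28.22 False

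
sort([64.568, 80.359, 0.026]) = [0.026, 64.568, 80.359]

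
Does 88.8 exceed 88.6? Yes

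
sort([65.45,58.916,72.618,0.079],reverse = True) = [72.618,65.45,58.916,0.079]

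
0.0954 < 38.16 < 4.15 False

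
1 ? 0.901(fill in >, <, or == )>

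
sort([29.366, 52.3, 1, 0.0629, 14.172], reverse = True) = [52.3, 29.366, 14.172, 1, 0.0629]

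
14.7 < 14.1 False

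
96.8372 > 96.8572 False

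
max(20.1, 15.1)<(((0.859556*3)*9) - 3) True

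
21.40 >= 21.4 True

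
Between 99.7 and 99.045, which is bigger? 99.7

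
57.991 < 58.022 True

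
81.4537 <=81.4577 True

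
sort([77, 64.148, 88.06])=[64.148, 77, 88.06]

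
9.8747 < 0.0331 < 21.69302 False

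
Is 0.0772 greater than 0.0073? Yes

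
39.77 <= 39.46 False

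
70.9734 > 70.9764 False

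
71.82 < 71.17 False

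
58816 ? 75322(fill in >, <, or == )<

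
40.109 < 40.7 True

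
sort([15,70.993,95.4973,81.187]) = [15,70.993,81.187,95.4973]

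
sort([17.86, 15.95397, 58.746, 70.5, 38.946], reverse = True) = [70.5, 58.746, 38.946, 17.86, 15.95397]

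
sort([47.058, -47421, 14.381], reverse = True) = [47.058, 14.381, -47421]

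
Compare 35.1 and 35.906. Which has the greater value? 35.906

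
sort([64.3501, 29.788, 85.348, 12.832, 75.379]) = [12.832, 29.788, 64.3501, 75.379, 85.348]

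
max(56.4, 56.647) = 56.647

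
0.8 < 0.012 False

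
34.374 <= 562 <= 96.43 False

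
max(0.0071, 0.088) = 0.088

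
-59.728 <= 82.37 True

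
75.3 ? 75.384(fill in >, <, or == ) <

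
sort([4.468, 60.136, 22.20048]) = [4.468, 22.20048, 60.136]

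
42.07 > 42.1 False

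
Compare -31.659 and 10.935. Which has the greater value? 10.935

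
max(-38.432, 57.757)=57.757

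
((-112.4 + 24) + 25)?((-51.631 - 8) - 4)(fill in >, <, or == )>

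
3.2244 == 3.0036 False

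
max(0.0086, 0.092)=0.092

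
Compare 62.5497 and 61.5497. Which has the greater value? 62.5497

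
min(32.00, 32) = 32.00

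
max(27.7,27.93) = 27.93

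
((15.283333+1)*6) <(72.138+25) False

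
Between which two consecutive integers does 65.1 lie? 65 and 66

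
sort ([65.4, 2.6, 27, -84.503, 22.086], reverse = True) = [65.4, 27, 22.086, 2.6, -84.503]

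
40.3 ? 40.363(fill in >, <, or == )<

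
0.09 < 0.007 False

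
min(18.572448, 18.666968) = 18.572448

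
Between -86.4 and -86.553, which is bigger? -86.4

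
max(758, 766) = 766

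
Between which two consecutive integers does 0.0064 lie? 0 and 1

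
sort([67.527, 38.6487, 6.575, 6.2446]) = [6.2446, 6.575, 38.6487, 67.527]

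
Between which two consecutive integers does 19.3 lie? 19 and 20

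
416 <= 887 True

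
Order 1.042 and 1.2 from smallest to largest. 1.042, 1.2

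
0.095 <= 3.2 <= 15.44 True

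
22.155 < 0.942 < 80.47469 False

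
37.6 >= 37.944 False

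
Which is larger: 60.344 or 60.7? 60.7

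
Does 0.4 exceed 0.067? Yes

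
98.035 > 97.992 True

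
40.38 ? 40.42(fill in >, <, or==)<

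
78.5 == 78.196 False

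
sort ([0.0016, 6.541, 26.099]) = [0.0016, 6.541, 26.099]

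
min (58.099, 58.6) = 58.099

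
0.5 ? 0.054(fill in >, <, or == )>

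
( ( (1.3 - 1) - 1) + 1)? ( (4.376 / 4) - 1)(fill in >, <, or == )>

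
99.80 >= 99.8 True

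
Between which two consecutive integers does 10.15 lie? 10 and 11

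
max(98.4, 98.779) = 98.779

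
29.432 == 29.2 False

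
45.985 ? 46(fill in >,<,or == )<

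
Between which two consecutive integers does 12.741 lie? 12 and 13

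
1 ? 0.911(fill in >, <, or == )>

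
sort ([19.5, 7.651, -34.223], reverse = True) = [19.5, 7.651, -34.223]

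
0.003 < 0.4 True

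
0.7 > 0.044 True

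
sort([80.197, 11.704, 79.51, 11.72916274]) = [11.704, 11.72916274, 79.51, 80.197]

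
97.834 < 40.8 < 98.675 False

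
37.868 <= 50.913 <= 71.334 True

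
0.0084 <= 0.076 True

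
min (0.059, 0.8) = 0.059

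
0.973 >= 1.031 False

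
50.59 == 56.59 False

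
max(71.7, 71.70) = 71.70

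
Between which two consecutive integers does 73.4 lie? 73 and 74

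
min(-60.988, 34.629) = -60.988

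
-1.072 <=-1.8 False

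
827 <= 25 False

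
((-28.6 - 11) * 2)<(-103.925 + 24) False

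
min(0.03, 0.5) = 0.03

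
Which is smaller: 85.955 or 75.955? 75.955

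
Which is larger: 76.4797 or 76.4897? 76.4897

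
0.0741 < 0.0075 False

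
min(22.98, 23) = 22.98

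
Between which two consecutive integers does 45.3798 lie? 45 and 46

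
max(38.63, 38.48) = 38.63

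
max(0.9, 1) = 1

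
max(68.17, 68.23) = 68.23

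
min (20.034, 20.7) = 20.034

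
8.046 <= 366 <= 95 False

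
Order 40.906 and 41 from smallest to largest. 40.906,41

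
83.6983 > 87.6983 False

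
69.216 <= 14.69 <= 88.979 False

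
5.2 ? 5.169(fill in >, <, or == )>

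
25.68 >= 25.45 True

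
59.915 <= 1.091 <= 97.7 False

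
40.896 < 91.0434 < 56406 True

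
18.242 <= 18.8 True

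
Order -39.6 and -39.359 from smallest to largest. -39.6, -39.359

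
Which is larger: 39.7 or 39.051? 39.7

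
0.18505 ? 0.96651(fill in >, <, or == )<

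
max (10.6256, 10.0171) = 10.6256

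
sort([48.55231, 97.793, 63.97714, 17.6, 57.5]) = [17.6, 48.55231, 57.5, 63.97714, 97.793]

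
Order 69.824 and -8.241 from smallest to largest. -8.241, 69.824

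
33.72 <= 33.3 False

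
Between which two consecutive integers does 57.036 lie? 57 and 58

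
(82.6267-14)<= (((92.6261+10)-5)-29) False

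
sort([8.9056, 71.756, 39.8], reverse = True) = [71.756, 39.8, 8.9056]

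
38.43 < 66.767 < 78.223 True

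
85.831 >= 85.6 True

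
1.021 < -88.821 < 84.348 False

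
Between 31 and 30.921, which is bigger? 31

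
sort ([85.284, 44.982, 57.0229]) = [44.982, 57.0229, 85.284]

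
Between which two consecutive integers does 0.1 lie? 0 and 1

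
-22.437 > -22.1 False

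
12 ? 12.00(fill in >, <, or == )==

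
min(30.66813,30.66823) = 30.66813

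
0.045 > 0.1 False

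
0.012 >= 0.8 False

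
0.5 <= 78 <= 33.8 False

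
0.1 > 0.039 True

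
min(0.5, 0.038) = 0.038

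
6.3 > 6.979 False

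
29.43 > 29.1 True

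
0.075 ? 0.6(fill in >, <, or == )<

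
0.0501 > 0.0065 True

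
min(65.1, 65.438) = 65.1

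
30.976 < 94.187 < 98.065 True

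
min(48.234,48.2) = 48.2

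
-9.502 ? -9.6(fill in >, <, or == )>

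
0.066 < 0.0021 False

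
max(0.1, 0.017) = 0.1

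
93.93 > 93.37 True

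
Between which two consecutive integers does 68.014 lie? 68 and 69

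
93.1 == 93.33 False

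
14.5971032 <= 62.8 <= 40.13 False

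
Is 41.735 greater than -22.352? Yes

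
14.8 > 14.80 False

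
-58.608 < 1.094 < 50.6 True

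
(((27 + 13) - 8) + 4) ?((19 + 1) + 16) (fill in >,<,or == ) ==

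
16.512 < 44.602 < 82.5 True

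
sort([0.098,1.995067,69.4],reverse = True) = [69.4,1.995067,0.098]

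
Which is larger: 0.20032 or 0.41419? 0.41419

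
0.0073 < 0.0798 True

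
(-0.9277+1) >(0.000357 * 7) True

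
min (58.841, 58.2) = 58.2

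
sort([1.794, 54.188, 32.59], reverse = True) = [54.188, 32.59, 1.794]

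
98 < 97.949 False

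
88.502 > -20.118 True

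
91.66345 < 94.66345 True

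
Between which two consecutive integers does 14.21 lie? 14 and 15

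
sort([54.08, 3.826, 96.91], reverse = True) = [96.91, 54.08, 3.826]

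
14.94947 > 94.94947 False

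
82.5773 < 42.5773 False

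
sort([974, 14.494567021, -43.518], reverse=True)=[974, 14.494567021, -43.518]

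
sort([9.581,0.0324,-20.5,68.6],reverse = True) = [68.6,9.581,0.0324,-20.5]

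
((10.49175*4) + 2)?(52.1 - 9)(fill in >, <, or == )>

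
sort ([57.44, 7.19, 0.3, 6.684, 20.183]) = [0.3, 6.684, 7.19, 20.183, 57.44]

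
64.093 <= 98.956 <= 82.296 False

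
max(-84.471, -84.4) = -84.4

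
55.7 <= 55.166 False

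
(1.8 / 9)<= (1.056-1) False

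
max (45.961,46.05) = 46.05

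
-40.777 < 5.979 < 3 False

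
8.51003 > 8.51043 False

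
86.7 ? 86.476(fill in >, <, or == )>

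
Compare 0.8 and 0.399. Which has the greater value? 0.8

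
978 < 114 False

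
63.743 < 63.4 False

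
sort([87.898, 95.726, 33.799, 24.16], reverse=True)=[95.726, 87.898, 33.799, 24.16]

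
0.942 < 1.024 True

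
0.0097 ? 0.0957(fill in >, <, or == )<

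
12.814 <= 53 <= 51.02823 False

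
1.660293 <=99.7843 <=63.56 False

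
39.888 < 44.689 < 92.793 True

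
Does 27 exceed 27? No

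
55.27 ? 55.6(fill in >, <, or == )<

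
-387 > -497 True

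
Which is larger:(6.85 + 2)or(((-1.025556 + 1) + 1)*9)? (6.85 + 2)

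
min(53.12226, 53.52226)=53.12226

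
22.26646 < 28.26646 True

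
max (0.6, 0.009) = 0.6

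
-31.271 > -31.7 True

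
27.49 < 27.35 False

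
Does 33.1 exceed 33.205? No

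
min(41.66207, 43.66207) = 41.66207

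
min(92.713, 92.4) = 92.4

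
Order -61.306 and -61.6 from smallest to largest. -61.6, -61.306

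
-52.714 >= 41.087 False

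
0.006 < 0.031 True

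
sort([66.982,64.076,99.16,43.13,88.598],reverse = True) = [99.16,88.598,66.982,64.076,43.13]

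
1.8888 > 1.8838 True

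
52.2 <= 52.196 False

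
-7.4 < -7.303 True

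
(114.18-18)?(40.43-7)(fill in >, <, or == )>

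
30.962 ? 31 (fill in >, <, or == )<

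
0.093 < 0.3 True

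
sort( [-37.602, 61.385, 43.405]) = [-37.602, 43.405, 61.385]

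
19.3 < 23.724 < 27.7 True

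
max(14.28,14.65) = 14.65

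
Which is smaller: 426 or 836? 426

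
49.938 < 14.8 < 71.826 False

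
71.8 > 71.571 True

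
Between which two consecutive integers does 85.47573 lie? 85 and 86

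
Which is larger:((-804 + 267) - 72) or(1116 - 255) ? (1116 - 255)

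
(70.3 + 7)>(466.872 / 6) False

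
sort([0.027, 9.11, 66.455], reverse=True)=[66.455, 9.11, 0.027]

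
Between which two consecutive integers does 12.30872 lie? 12 and 13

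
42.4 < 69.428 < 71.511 True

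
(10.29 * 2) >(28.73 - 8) False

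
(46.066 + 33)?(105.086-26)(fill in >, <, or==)<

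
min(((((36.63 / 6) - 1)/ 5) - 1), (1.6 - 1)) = 0.021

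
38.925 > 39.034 False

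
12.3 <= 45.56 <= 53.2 True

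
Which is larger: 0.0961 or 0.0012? 0.0961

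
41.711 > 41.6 True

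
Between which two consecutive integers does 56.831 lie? 56 and 57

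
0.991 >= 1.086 False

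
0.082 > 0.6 False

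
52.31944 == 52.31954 False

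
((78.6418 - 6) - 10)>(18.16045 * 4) False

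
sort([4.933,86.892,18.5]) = [4.933,18.5,86.892]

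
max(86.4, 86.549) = 86.549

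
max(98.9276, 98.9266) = 98.9276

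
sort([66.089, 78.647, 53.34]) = [53.34, 66.089, 78.647]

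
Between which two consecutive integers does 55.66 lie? 55 and 56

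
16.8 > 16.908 False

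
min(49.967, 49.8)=49.8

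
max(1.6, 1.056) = 1.6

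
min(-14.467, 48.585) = -14.467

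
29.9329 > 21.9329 True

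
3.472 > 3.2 True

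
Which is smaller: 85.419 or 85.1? 85.1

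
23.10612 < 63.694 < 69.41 True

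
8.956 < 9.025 True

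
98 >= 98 True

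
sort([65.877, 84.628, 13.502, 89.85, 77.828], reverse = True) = [89.85, 84.628, 77.828, 65.877, 13.502]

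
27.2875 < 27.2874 False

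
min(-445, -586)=-586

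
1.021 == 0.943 False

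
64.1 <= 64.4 True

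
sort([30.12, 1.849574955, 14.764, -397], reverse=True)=[30.12, 14.764, 1.849574955, -397]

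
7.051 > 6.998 True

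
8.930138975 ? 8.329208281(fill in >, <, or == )>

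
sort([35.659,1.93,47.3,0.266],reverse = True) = [47.3,35.659,1.93,0.266]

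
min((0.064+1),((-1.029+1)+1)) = 0.971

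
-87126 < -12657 True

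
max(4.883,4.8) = 4.883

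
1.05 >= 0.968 True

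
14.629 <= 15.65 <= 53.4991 True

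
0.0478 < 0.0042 False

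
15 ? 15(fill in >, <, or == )==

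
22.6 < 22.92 True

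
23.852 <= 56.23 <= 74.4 True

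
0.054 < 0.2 True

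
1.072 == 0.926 False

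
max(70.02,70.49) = 70.49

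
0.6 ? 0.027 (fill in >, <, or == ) >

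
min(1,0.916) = 0.916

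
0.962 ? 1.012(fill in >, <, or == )<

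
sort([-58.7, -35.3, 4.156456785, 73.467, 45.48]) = [-58.7, -35.3, 4.156456785, 45.48, 73.467]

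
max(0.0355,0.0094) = 0.0355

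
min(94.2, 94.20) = 94.2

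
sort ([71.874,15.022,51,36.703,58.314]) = [15.022,36.703,51,58.314,71.874]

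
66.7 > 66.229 True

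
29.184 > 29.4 False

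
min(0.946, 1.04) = 0.946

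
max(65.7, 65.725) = 65.725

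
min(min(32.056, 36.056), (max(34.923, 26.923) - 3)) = 31.923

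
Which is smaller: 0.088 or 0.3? 0.088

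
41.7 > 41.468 True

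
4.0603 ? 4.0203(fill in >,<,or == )>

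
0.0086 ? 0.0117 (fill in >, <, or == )<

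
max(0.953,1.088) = 1.088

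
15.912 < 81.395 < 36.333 False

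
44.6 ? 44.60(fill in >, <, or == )==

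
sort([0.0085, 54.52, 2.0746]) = [0.0085, 2.0746, 54.52]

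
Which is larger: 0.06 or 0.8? 0.8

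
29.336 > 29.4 False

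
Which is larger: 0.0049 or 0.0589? 0.0589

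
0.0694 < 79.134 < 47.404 False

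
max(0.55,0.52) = 0.55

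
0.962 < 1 True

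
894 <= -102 False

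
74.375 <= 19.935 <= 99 False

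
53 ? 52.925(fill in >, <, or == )>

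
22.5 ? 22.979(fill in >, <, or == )<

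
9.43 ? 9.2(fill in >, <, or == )>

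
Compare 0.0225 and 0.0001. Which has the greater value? 0.0225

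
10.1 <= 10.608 True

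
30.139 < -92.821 False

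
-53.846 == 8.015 False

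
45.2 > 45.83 False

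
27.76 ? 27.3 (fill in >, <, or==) >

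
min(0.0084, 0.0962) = 0.0084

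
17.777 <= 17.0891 False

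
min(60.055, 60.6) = 60.055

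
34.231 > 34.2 True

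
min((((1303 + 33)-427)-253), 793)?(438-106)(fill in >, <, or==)>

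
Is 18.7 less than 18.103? No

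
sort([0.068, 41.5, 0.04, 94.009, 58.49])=[0.04, 0.068, 41.5, 58.49, 94.009]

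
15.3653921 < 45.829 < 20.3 False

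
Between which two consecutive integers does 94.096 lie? 94 and 95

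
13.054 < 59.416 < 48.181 False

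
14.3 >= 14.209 True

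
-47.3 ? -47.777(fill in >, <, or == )>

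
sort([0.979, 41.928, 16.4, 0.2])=[0.2, 0.979, 16.4, 41.928]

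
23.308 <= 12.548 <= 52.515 False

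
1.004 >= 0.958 True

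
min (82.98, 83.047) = 82.98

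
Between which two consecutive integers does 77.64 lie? 77 and 78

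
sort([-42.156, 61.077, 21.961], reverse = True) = [61.077, 21.961, -42.156]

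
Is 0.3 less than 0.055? No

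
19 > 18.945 True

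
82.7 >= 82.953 False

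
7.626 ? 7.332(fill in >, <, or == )>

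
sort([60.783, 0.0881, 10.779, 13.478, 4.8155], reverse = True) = [60.783, 13.478, 10.779, 4.8155, 0.0881]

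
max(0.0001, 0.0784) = 0.0784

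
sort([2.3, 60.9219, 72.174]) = [2.3, 60.9219, 72.174]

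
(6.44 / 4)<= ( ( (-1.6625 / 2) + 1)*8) False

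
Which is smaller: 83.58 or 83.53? 83.53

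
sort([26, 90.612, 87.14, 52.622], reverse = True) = [90.612, 87.14, 52.622, 26]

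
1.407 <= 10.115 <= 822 True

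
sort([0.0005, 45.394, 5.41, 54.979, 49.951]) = [0.0005, 5.41, 45.394, 49.951, 54.979]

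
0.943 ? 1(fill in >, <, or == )<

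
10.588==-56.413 False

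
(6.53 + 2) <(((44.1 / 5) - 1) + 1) True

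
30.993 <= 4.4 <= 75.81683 False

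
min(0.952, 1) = 0.952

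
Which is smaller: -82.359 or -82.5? -82.5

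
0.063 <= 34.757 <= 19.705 False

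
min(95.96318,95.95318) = 95.95318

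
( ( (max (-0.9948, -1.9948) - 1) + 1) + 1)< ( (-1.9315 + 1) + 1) True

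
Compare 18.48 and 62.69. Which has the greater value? 62.69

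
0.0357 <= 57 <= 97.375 True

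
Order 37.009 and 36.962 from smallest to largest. 36.962, 37.009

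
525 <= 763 True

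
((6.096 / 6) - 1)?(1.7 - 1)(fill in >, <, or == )<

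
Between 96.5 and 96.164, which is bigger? 96.5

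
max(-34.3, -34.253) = -34.253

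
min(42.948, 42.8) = 42.8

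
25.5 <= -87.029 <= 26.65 False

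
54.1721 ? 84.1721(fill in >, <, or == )<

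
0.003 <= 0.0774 True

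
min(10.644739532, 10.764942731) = 10.644739532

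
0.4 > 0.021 True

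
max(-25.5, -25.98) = -25.5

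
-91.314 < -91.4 False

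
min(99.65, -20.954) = -20.954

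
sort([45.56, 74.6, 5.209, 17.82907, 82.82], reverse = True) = [82.82, 74.6, 45.56, 17.82907, 5.209]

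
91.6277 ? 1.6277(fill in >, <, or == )>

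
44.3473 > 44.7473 False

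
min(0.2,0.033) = 0.033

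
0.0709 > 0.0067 True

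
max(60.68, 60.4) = 60.68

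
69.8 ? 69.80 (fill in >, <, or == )==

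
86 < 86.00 False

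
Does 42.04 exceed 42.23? No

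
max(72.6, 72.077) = 72.6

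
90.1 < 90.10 False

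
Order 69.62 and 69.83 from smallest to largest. 69.62, 69.83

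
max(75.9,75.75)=75.9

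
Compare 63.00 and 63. They are equal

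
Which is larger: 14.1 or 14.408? 14.408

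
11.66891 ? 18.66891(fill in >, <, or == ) <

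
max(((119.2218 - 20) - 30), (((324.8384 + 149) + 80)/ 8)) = 69.2298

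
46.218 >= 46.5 False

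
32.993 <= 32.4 False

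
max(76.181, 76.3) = 76.3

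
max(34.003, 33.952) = 34.003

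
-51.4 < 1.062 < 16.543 True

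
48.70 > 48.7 False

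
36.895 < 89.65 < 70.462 False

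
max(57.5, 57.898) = 57.898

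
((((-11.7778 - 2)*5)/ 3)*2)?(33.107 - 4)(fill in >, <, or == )<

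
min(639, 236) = 236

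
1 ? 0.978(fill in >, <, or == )>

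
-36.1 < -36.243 False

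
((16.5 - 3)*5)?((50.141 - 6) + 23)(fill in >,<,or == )>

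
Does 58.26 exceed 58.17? Yes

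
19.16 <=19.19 True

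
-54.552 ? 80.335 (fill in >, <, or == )<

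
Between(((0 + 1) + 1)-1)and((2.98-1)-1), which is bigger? (((0 + 1) + 1)-1)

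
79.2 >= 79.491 False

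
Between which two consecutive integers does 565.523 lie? 565 and 566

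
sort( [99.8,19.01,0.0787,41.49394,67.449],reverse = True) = [99.8,67.449,41.49394,19.01,0.0787]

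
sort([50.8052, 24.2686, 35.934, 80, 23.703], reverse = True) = [80, 50.8052, 35.934, 24.2686, 23.703]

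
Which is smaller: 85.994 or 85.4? 85.4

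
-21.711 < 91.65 True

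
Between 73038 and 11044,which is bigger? 73038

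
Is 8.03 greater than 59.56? No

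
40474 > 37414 True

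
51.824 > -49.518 True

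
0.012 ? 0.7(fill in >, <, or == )<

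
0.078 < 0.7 True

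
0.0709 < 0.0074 False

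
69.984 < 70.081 True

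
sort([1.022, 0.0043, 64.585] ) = [0.0043, 1.022, 64.585]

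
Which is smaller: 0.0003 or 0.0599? 0.0003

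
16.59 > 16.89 False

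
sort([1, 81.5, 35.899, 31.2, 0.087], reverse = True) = [81.5, 35.899, 31.2, 1, 0.087]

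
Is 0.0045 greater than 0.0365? No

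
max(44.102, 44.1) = 44.102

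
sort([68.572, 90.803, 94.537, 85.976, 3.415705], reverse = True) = [94.537, 90.803, 85.976, 68.572, 3.415705]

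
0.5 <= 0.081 False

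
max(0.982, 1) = 1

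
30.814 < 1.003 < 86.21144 False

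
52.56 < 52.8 True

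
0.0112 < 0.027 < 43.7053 True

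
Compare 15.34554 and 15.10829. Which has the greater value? 15.34554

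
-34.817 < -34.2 True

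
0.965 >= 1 False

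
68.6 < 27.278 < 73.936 False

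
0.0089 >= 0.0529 False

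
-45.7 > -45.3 False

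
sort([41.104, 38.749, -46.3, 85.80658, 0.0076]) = [-46.3, 0.0076, 38.749, 41.104, 85.80658]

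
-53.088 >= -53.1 True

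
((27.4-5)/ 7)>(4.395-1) False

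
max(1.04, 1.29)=1.29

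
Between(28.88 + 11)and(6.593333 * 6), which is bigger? (28.88 + 11)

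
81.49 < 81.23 False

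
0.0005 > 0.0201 False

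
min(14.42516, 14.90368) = 14.42516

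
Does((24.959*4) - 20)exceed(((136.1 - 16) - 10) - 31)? Yes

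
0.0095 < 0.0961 True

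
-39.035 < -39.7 False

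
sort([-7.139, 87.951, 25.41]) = [-7.139, 25.41, 87.951]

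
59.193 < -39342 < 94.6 False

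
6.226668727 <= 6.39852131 True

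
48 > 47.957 True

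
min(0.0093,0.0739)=0.0093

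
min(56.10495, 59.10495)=56.10495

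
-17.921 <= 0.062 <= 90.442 True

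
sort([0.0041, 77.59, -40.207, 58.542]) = [-40.207, 0.0041, 58.542, 77.59]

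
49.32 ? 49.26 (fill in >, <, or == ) >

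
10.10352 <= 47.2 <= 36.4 False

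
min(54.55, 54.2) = 54.2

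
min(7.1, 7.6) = 7.1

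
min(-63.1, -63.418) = -63.418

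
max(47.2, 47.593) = 47.593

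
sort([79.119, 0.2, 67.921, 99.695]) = [0.2, 67.921, 79.119, 99.695]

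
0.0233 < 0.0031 False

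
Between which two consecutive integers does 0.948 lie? 0 and 1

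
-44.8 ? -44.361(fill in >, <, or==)<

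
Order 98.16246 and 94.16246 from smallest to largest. 94.16246, 98.16246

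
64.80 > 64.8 False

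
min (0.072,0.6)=0.072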